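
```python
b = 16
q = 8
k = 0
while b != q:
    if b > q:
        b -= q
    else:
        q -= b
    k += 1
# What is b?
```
Trace:
  b=16
  b=16, q=8
  b=16, q=8, k=0
  b=8, q=8, k=1

Final answer: 8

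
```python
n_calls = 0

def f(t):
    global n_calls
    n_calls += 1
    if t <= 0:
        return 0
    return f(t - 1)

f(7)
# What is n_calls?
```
Call trace:
f(t=7)
  f(t=6)
    f(t=5)
      f(t=4)
        f(t=3)
          f(t=2)
            f(t=1)
              f(t=0)
              -> return 0
            -> return 0
          -> return 0
        -> return 0
      -> return 0
    -> return 0
  -> return 0
-> return 0

n_calls is incremented once per call. f is entered once for each t = 7, 6, 5, 4, 3, 2, 1, 0 (the t <= 0 call returns without recursing), i.e. 7 + 1 calls.
n_calls = 8

Final answer: 8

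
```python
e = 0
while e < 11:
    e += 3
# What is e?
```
Trace:
  e=0
  e=3
  e=6
  e=9
  e=12

Final answer: 12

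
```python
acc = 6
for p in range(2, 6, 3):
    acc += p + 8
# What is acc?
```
Trace:
  acc=6
  acc=16, p=2
  acc=29, p=5

Final answer: 29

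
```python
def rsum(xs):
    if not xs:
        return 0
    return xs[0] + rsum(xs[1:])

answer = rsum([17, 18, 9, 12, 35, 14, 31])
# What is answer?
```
Call trace:
rsum(xs=[17, 18, 9, 12, 35, 14, 31])
  rsum(xs=[18, 9, 12, 35, 14, 31])
    rsum(xs=[9, 12, 35, 14, 31])
      rsum(xs=[12, 35, 14, 31])
        rsum(xs=[35, 14, 31])
          rsum(xs=[14, 31])
            rsum(xs=[31])
              rsum(xs=[])
              -> return 0
            -> return 31
          -> return 45
        -> return 80
      -> return 92
    -> return 101
  -> return 119
-> return 136

Final answer: 136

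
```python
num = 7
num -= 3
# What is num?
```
Trace:
  num=7
  num=4

Final answer: 4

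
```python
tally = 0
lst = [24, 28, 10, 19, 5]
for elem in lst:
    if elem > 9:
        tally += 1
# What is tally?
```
Trace:
  tally=0
  tally=1, elem=24
  tally=2, elem=28
  tally=3, elem=10
  tally=4, elem=19
  tally=4, elem=5

Final answer: 4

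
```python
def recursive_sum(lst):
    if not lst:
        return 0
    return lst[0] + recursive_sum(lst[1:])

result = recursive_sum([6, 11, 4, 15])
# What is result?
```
Call trace:
recursive_sum(lst=[6, 11, 4, 15])
  recursive_sum(lst=[11, 4, 15])
    recursive_sum(lst=[4, 15])
      recursive_sum(lst=[15])
        recursive_sum(lst=[])
        -> return 0
      -> return 15
    -> return 19
  -> return 30
-> return 36

Final answer: 36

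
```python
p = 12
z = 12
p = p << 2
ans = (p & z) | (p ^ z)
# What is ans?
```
Trace:
  p=12
  p=12, z=12
  p=48, z=12
  p=48, z=12, ans=60

Final answer: 60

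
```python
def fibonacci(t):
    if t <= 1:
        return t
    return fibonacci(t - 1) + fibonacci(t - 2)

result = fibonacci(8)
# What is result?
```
Call trace (a repeated sub-call is expanded the first time; later identical calls just restate its return value):
fibonacci(t=8)
  fibonacci(t=7)
    fibonacci(t=6)
      fibonacci(t=5)
        fibonacci(t=4)
          fibonacci(t=3)
            fibonacci(t=2)
              fibonacci(t=1)
              -> return 1
              fibonacci(t=0)
              -> return 0
            -> return 1
            fibonacci(t=1)
            -> return 1
          -> return 2
          fibonacci(t=2) -> return 1  (same call as traced above)
        -> return 3
        fibonacci(t=3) -> return 2  (same call as traced above)
      -> return 5
      fibonacci(t=4) -> return 3  (same call as traced above)
    -> return 8
    fibonacci(t=5) -> return 5  (same call as traced above)
  -> return 13
  fibonacci(t=6) -> return 8  (same call as traced above)
-> return 21

Final answer: 21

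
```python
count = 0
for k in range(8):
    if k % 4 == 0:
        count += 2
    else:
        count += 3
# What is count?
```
Trace:
  count=0
  count=2, k=0
  count=5, k=1
  count=8, k=2
  count=11, k=3
  count=13, k=4
  count=16, k=5
  count=19, k=6
  count=22, k=7

Final answer: 22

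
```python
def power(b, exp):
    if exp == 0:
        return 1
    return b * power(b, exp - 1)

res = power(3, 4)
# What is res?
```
Call trace:
power(b=3, exp=4)
  power(b=3, exp=3)
    power(b=3, exp=2)
      power(b=3, exp=1)
        power(b=3, exp=0)
        -> return 1
      -> return 3
    -> return 9
  -> return 27
-> return 81

Final answer: 81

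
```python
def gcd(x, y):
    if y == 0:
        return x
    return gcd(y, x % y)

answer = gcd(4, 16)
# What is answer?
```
Call trace:
gcd(x=4, y=16)
  gcd(x=16, y=4)
    gcd(x=4, y=0)
    -> return 4
  -> return 4
-> return 4

Final answer: 4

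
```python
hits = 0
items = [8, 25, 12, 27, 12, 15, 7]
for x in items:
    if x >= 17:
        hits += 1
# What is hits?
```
Trace:
  hits=0
  hits=0, x=8
  hits=1, x=25
  hits=1, x=12
  hits=2, x=27
  hits=2, x=12
  hits=2, x=15
  hits=2, x=7

Final answer: 2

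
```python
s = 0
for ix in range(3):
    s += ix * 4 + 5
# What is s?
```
Trace:
  s=0
  s=5, ix=0
  s=14, ix=1
  s=27, ix=2

Final answer: 27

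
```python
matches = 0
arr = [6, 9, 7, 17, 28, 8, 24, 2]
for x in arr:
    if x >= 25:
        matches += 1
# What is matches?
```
Trace:
  matches=0
  matches=0, x=6
  matches=0, x=9
  matches=0, x=7
  matches=0, x=17
  matches=1, x=28
  matches=1, x=8
  matches=1, x=24
  matches=1, x=2

Final answer: 1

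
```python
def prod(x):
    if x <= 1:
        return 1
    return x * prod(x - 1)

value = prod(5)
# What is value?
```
Call trace:
prod(x=5)
  prod(x=4)
    prod(x=3)
      prod(x=2)
        prod(x=1)
        -> return 1
      -> return 2
    -> return 6
  -> return 24
-> return 120

Final answer: 120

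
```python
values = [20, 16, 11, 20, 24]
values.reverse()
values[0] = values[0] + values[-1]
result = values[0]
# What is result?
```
Trace:
  values=[20, 16, 11, 20, 24]
  values=[24, 20, 11, 16, 20]
  values=[44, 20, 11, 16, 20]
  values=[44, 20, 11, 16, 20], result=44

Final answer: 44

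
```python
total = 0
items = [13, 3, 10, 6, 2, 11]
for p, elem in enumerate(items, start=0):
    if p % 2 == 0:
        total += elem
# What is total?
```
Trace:
  total=0
  total=13, p=0, elem=13
  total=13, p=1, elem=3
  total=23, p=2, elem=10
  total=23, p=3, elem=6
  total=25, p=4, elem=2
  total=25, p=5, elem=11

Final answer: 25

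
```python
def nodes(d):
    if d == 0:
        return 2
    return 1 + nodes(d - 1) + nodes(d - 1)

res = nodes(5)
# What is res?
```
Call trace (a repeated sub-call is expanded the first time; later identical calls just restate its return value):
nodes(d=5)
  nodes(d=4)
    nodes(d=3)
      nodes(d=2)
        nodes(d=1)
          nodes(d=0)
          -> return 2
          nodes(d=0)
          -> return 2
        -> return 5
        nodes(d=1) -> return 5  (same call as traced above)
      -> return 11
      nodes(d=2) -> return 11  (same call as traced above)
    -> return 23
    nodes(d=3) -> return 23  (same call as traced above)
  -> return 47
  nodes(d=4) -> return 47  (same call as traced above)
-> return 95

Final answer: 95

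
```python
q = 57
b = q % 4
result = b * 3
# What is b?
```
Trace:
  q=57
  q=57, b=1
  q=57, b=1, result=3

Final answer: 1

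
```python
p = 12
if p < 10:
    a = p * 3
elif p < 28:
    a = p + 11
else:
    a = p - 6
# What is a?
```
Trace:
  p=12
  p=12, a=23

Final answer: 23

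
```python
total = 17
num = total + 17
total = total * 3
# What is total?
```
Trace:
  total=17
  total=17, num=34
  total=51, num=34

Final answer: 51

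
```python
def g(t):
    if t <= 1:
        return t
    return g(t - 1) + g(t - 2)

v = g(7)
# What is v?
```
Call trace (a repeated sub-call is expanded the first time; later identical calls just restate its return value):
g(t=7)
  g(t=6)
    g(t=5)
      g(t=4)
        g(t=3)
          g(t=2)
            g(t=1)
            -> return 1
            g(t=0)
            -> return 0
          -> return 1
          g(t=1)
          -> return 1
        -> return 2
        g(t=2) -> return 1  (same call as traced above)
      -> return 3
      g(t=3) -> return 2  (same call as traced above)
    -> return 5
    g(t=4) -> return 3  (same call as traced above)
  -> return 8
  g(t=5) -> return 5  (same call as traced above)
-> return 13

Final answer: 13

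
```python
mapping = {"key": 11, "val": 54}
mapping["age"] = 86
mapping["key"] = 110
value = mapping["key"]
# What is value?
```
Trace:
  mapping={'key': 11, 'val': 54}
  mapping={'key': 11, 'val': 54, 'age': 86}
  mapping={'key': 110, 'val': 54, 'age': 86}
  mapping={'key': 110, 'val': 54, 'age': 86}, value=110

Final answer: 110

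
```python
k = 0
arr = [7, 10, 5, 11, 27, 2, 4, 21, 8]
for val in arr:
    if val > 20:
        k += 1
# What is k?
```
Trace:
  k=0
  k=0, val=7
  k=0, val=10
  k=0, val=5
  k=0, val=11
  k=1, val=27
  k=1, val=2
  k=1, val=4
  k=2, val=21
  k=2, val=8

Final answer: 2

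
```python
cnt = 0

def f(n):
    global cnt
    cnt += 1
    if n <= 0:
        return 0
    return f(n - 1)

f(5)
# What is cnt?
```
Call trace:
f(n=5)
  f(n=4)
    f(n=3)
      f(n=2)
        f(n=1)
          f(n=0)
          -> return 0
        -> return 0
      -> return 0
    -> return 0
  -> return 0
-> return 0

cnt is incremented once per call. f is entered once for each n = 5, 4, 3, 2, 1, 0 (the n <= 0 call returns without recursing), i.e. 5 + 1 calls.
cnt = 6

Final answer: 6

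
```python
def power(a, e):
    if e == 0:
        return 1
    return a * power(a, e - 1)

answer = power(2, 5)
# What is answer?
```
Call trace:
power(a=2, e=5)
  power(a=2, e=4)
    power(a=2, e=3)
      power(a=2, e=2)
        power(a=2, e=1)
          power(a=2, e=0)
          -> return 1
        -> return 2
      -> return 4
    -> return 8
  -> return 16
-> return 32

Final answer: 32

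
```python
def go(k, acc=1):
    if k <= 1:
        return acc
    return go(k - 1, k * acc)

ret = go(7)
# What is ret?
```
Call trace:
go(k=7, acc=1)
  go(k=6, acc=7)
    go(k=5, acc=42)
      go(k=4, acc=210)
        go(k=3, acc=840)
          go(k=2, acc=2520)
            go(k=1, acc=5040)
            -> return 5040
          -> return 5040
        -> return 5040
      -> return 5040
    -> return 5040
  -> return 5040
-> return 5040

Final answer: 5040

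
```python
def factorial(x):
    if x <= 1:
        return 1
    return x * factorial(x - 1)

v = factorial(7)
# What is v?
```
Call trace:
factorial(x=7)
  factorial(x=6)
    factorial(x=5)
      factorial(x=4)
        factorial(x=3)
          factorial(x=2)
            factorial(x=1)
            -> return 1
          -> return 2
        -> return 6
      -> return 24
    -> return 120
  -> return 720
-> return 5040

Final answer: 5040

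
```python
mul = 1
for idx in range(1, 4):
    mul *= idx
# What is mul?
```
Trace:
  mul=1
  mul=1, idx=1
  mul=2, idx=2
  mul=6, idx=3

Final answer: 6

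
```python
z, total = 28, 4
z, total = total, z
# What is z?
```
Trace:
  z=28, total=4
  z=4, total=28

Final answer: 4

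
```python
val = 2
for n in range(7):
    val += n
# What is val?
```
Trace:
  val=2
  val=2, n=0
  val=3, n=1
  val=5, n=2
  val=8, n=3
  val=12, n=4
  val=17, n=5
  val=23, n=6

Final answer: 23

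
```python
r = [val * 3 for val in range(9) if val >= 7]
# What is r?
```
Trace:
  val=0
  val=1
  val=2
  val=3
  val=4
  val=5
  val=6
  val=7
  val=8
  r=[21, 24]

Final answer: [21, 24]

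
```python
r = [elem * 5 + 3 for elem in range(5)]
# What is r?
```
Trace:
  elem=0
  elem=1
  elem=2
  elem=3
  elem=4
  r=[3, 8, 13, 18, 23]

Final answer: [3, 8, 13, 18, 23]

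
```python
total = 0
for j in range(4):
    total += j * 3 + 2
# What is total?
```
Trace:
  total=0
  total=2, j=0
  total=7, j=1
  total=15, j=2
  total=26, j=3

Final answer: 26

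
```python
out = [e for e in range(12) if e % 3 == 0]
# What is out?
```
Trace:
  e=0
  e=1
  e=2
  e=3
  e=4
  e=5
  e=6
  e=7
  e=8
  e=9
  e=10
  e=11
  out=[0, 3, 6, 9]

Final answer: [0, 3, 6, 9]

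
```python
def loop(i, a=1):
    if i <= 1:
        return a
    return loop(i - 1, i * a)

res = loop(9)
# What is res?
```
Call trace:
loop(i=9, a=1)
  loop(i=8, a=9)
    loop(i=7, a=72)
      loop(i=6, a=504)
        loop(i=5, a=3024)
          loop(i=4, a=15120)
            loop(i=3, a=60480)
              loop(i=2, a=181440)
                loop(i=1, a=362880)
                -> return 362880
              -> return 362880
            -> return 362880
          -> return 362880
        -> return 362880
      -> return 362880
    -> return 362880
  -> return 362880
-> return 362880

Final answer: 362880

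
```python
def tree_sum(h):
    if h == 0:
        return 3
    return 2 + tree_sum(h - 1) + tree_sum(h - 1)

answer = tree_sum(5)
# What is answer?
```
Call trace (a repeated sub-call is expanded the first time; later identical calls just restate its return value):
tree_sum(h=5)
  tree_sum(h=4)
    tree_sum(h=3)
      tree_sum(h=2)
        tree_sum(h=1)
          tree_sum(h=0)
          -> return 3
          tree_sum(h=0)
          -> return 3
        -> return 8
        tree_sum(h=1) -> return 8  (same call as traced above)
      -> return 18
      tree_sum(h=2) -> return 18  (same call as traced above)
    -> return 38
    tree_sum(h=3) -> return 38  (same call as traced above)
  -> return 78
  tree_sum(h=4) -> return 78  (same call as traced above)
-> return 158

Final answer: 158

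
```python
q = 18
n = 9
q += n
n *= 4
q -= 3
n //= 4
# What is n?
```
Trace:
  q=18
  q=18, n=9
  q=27, n=9
  q=27, n=36
  q=24, n=36
  q=24, n=9

Final answer: 9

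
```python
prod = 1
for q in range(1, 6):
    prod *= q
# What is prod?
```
Trace:
  prod=1
  prod=1, q=1
  prod=2, q=2
  prod=6, q=3
  prod=24, q=4
  prod=120, q=5

Final answer: 120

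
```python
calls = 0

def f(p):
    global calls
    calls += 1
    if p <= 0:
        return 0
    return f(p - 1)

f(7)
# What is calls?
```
Call trace:
f(p=7)
  f(p=6)
    f(p=5)
      f(p=4)
        f(p=3)
          f(p=2)
            f(p=1)
              f(p=0)
              -> return 0
            -> return 0
          -> return 0
        -> return 0
      -> return 0
    -> return 0
  -> return 0
-> return 0

calls is incremented once per call. f is entered once for each p = 7, 6, 5, 4, 3, 2, 1, 0 (the p <= 0 call returns without recursing), i.e. 7 + 1 calls.
calls = 8

Final answer: 8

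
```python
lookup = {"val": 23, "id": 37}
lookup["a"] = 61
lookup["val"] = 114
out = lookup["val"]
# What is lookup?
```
Trace:
  lookup={'val': 23, 'id': 37}
  lookup={'val': 23, 'id': 37, 'a': 61}
  lookup={'val': 114, 'id': 37, 'a': 61}
  lookup={'val': 114, 'id': 37, 'a': 61}, out=114

Final answer: {'val': 114, 'id': 37, 'a': 61}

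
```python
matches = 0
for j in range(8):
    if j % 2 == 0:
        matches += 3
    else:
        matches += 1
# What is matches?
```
Trace:
  matches=0
  matches=3, j=0
  matches=4, j=1
  matches=7, j=2
  matches=8, j=3
  matches=11, j=4
  matches=12, j=5
  matches=15, j=6
  matches=16, j=7

Final answer: 16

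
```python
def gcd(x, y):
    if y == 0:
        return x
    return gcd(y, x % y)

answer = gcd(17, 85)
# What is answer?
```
Call trace:
gcd(x=17, y=85)
  gcd(x=85, y=17)
    gcd(x=17, y=0)
    -> return 17
  -> return 17
-> return 17

Final answer: 17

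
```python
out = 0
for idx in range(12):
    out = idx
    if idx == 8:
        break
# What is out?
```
Trace:
  out=0
  out=0, idx=0
  out=1, idx=1
  out=2, idx=2
  out=3, idx=3
  out=4, idx=4
  out=5, idx=5
  out=6, idx=6
  out=7, idx=7
  out=8, idx=8

Final answer: 8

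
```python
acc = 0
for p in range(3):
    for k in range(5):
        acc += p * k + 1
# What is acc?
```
Trace:
  acc=0
  acc=1, p=0, k=0
  acc=2, p=0, k=1
  acc=3, p=0, k=2
  acc=4, p=0, k=3
  acc=5, p=0, k=4
  acc=6, p=1, k=0
  acc=8, p=1, k=1
  acc=11, p=1, k=2
  acc=15, p=1, k=3
  acc=20, p=1, k=4
  acc=21, p=2, k=0
  acc=24, p=2, k=1
  acc=29, p=2, k=2
  acc=36, p=2, k=3
  acc=45, p=2, k=4

Final answer: 45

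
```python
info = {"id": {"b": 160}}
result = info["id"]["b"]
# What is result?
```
Trace:
  info={'id': {'b': 160}}
  info={'id': {'b': 160}}, result=160

Final answer: 160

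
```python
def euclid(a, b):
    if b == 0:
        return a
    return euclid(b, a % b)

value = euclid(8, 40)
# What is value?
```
Call trace:
euclid(a=8, b=40)
  euclid(a=40, b=8)
    euclid(a=8, b=0)
    -> return 8
  -> return 8
-> return 8

Final answer: 8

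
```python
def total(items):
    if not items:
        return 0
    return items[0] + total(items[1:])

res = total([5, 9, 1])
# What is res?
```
Call trace:
total(items=[5, 9, 1])
  total(items=[9, 1])
    total(items=[1])
      total(items=[])
      -> return 0
    -> return 1
  -> return 10
-> return 15

Final answer: 15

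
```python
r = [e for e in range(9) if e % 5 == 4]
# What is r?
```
Trace:
  e=0
  e=1
  e=2
  e=3
  e=4
  e=5
  e=6
  e=7
  e=8
  r=[4]

Final answer: [4]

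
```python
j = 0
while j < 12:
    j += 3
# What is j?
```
Trace:
  j=0
  j=3
  j=6
  j=9
  j=12

Final answer: 12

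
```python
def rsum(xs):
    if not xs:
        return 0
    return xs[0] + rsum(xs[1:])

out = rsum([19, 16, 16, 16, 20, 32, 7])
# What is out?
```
Call trace:
rsum(xs=[19, 16, 16, 16, 20, 32, 7])
  rsum(xs=[16, 16, 16, 20, 32, 7])
    rsum(xs=[16, 16, 20, 32, 7])
      rsum(xs=[16, 20, 32, 7])
        rsum(xs=[20, 32, 7])
          rsum(xs=[32, 7])
            rsum(xs=[7])
              rsum(xs=[])
              -> return 0
            -> return 7
          -> return 39
        -> return 59
      -> return 75
    -> return 91
  -> return 107
-> return 126

Final answer: 126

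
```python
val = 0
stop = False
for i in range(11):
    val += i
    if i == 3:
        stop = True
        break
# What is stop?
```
Trace:
  val=0
  val=0, stop=False
  val=0, stop=False, i=0
  val=1, stop=False, i=1
  val=3, stop=False, i=2
  val=6, stop=True, i=3

Final answer: True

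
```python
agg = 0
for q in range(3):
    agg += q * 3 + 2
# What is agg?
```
Trace:
  agg=0
  agg=2, q=0
  agg=7, q=1
  agg=15, q=2

Final answer: 15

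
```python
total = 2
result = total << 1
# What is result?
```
Trace:
  total=2
  total=2, result=4

Final answer: 4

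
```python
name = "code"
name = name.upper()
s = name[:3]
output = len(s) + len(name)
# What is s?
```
Trace:
  name='code'
  name='CODE'
  name='CODE', s='COD'
  name='CODE', s='COD', output=7

Final answer: 'COD'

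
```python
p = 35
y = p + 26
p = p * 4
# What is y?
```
Trace:
  p=35
  p=35, y=61
  p=140, y=61

Final answer: 61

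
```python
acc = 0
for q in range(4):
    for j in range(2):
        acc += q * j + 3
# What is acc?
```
Trace:
  acc=0
  acc=3, q=0, j=0
  acc=6, q=0, j=1
  acc=9, q=1, j=0
  acc=13, q=1, j=1
  acc=16, q=2, j=0
  acc=21, q=2, j=1
  acc=24, q=3, j=0
  acc=30, q=3, j=1

Final answer: 30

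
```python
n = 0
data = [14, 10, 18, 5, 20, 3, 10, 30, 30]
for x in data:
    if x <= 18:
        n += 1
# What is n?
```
Trace:
  n=0
  n=1, x=14
  n=2, x=10
  n=3, x=18
  n=4, x=5
  n=4, x=20
  n=5, x=3
  n=6, x=10
  n=6, x=30
  n=6, x=30

Final answer: 6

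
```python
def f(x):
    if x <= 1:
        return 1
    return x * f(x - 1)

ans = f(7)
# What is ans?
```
Call trace:
f(x=7)
  f(x=6)
    f(x=5)
      f(x=4)
        f(x=3)
          f(x=2)
            f(x=1)
            -> return 1
          -> return 2
        -> return 6
      -> return 24
    -> return 120
  -> return 720
-> return 5040

Final answer: 5040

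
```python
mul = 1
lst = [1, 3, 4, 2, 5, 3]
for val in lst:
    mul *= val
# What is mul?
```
Trace:
  mul=1
  mul=1, val=1
  mul=3, val=3
  mul=12, val=4
  mul=24, val=2
  mul=120, val=5
  mul=360, val=3

Final answer: 360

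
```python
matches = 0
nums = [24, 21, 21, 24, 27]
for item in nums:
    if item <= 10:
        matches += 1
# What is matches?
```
Trace:
  matches=0
  matches=0, item=24
  matches=0, item=21
  matches=0, item=21
  matches=0, item=24
  matches=0, item=27

Final answer: 0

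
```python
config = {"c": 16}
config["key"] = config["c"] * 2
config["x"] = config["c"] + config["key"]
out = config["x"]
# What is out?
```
Trace:
  config={'c': 16}
  config={'c': 16, 'key': 32}
  config={'c': 16, 'key': 32, 'x': 48}
  config={'c': 16, 'key': 32, 'x': 48}, out=48

Final answer: 48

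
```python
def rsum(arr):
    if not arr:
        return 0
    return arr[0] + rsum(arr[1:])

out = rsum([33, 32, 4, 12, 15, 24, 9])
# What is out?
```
Call trace:
rsum(arr=[33, 32, 4, 12, 15, 24, 9])
  rsum(arr=[32, 4, 12, 15, 24, 9])
    rsum(arr=[4, 12, 15, 24, 9])
      rsum(arr=[12, 15, 24, 9])
        rsum(arr=[15, 24, 9])
          rsum(arr=[24, 9])
            rsum(arr=[9])
              rsum(arr=[])
              -> return 0
            -> return 9
          -> return 33
        -> return 48
      -> return 60
    -> return 64
  -> return 96
-> return 129

Final answer: 129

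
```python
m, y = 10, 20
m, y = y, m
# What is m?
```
Trace:
  m=10, y=20
  m=20, y=10

Final answer: 20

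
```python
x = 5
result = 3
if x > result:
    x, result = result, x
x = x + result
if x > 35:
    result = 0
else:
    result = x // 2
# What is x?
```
Trace:
  x=5
  x=5, result=3
  x=3, result=5
  x=8, result=5
  x=8, result=4

Final answer: 8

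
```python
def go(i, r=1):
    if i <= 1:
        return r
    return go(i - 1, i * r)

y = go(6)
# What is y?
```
Call trace:
go(i=6, r=1)
  go(i=5, r=6)
    go(i=4, r=30)
      go(i=3, r=120)
        go(i=2, r=360)
          go(i=1, r=720)
          -> return 720
        -> return 720
      -> return 720
    -> return 720
  -> return 720
-> return 720

Final answer: 720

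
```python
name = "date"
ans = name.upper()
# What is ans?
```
Trace:
  name='date'
  name='date', ans='DATE'

Final answer: 'DATE'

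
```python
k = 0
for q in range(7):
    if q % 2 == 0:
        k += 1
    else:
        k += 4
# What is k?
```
Trace:
  k=0
  k=1, q=0
  k=5, q=1
  k=6, q=2
  k=10, q=3
  k=11, q=4
  k=15, q=5
  k=16, q=6

Final answer: 16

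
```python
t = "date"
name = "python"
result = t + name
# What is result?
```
Trace:
  t='date'
  t='date', name='python'
  t='date', name='python', result='datepython'

Final answer: 'datepython'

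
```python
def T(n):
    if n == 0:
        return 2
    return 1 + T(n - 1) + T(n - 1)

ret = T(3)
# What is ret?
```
Call trace (a repeated sub-call is expanded the first time; later identical calls just restate its return value):
T(n=3)
  T(n=2)
    T(n=1)
      T(n=0)
      -> return 2
      T(n=0)
      -> return 2
    -> return 5
    T(n=1) -> return 5  (same call as traced above)
  -> return 11
  T(n=2) -> return 11  (same call as traced above)
-> return 23

Final answer: 23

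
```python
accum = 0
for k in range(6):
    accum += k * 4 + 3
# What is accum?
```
Trace:
  accum=0
  accum=3, k=0
  accum=10, k=1
  accum=21, k=2
  accum=36, k=3
  accum=55, k=4
  accum=78, k=5

Final answer: 78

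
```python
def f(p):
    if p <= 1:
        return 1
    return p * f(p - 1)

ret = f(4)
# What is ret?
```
Call trace:
f(p=4)
  f(p=3)
    f(p=2)
      f(p=1)
      -> return 1
    -> return 2
  -> return 6
-> return 24

Final answer: 24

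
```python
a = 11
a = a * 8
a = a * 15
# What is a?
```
Trace:
  a=11
  a=88
  a=1320

Final answer: 1320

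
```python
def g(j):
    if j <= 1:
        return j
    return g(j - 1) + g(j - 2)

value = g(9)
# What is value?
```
Call trace (a repeated sub-call is expanded the first time; later identical calls just restate its return value):
g(j=9)
  g(j=8)
    g(j=7)
      g(j=6)
        g(j=5)
          g(j=4)
            g(j=3)
              g(j=2)
                g(j=1)
                -> return 1
                g(j=0)
                -> return 0
              -> return 1
              g(j=1)
              -> return 1
            -> return 2
            g(j=2) -> return 1  (same call as traced above)
          -> return 3
          g(j=3) -> return 2  (same call as traced above)
        -> return 5
        g(j=4) -> return 3  (same call as traced above)
      -> return 8
      g(j=5) -> return 5  (same call as traced above)
    -> return 13
    g(j=6) -> return 8  (same call as traced above)
  -> return 21
  g(j=7) -> return 13  (same call as traced above)
-> return 34

Final answer: 34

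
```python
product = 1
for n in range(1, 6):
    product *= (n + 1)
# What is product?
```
Trace:
  product=1
  product=2, n=1
  product=6, n=2
  product=24, n=3
  product=120, n=4
  product=720, n=5

Final answer: 720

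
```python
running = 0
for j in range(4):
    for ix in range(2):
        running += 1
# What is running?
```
Trace:
  running=0
  running=1, j=0, ix=0
  running=2, j=0, ix=1
  running=3, j=1, ix=0
  running=4, j=1, ix=1
  running=5, j=2, ix=0
  running=6, j=2, ix=1
  running=7, j=3, ix=0
  running=8, j=3, ix=1

Final answer: 8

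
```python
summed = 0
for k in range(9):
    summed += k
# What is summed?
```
Trace:
  summed=0
  summed=0, k=0
  summed=1, k=1
  summed=3, k=2
  summed=6, k=3
  summed=10, k=4
  summed=15, k=5
  summed=21, k=6
  summed=28, k=7
  summed=36, k=8

Final answer: 36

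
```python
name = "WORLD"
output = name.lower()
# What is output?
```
Trace:
  name='WORLD'
  name='WORLD', output='world'

Final answer: 'world'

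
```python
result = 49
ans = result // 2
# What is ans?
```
Trace:
  result=49
  result=49, ans=24

Final answer: 24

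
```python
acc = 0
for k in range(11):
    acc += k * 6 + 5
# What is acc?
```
Trace:
  acc=0
  acc=5, k=0
  acc=16, k=1
  acc=33, k=2
  acc=56, k=3
  acc=85, k=4
  acc=120, k=5
  acc=161, k=6
  acc=208, k=7
  acc=261, k=8
  acc=320, k=9
  acc=385, k=10

Final answer: 385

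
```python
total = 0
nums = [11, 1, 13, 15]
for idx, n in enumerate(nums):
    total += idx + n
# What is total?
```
Trace:
  total=0
  total=11, idx=0, n=11
  total=13, idx=1, n=1
  total=28, idx=2, n=13
  total=46, idx=3, n=15

Final answer: 46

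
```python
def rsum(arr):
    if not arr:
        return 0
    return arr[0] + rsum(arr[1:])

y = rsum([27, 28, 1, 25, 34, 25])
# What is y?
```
Call trace:
rsum(arr=[27, 28, 1, 25, 34, 25])
  rsum(arr=[28, 1, 25, 34, 25])
    rsum(arr=[1, 25, 34, 25])
      rsum(arr=[25, 34, 25])
        rsum(arr=[34, 25])
          rsum(arr=[25])
            rsum(arr=[])
            -> return 0
          -> return 25
        -> return 59
      -> return 84
    -> return 85
  -> return 113
-> return 140

Final answer: 140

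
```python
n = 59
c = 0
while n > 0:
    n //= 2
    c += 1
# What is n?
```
Trace:
  n=59
  n=59, c=0
  n=29, c=1
  n=14, c=2
  n=7, c=3
  n=3, c=4
  n=1, c=5
  n=0, c=6

Final answer: 0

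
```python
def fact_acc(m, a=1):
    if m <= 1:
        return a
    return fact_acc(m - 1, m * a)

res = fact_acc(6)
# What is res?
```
Call trace:
fact_acc(m=6, a=1)
  fact_acc(m=5, a=6)
    fact_acc(m=4, a=30)
      fact_acc(m=3, a=120)
        fact_acc(m=2, a=360)
          fact_acc(m=1, a=720)
          -> return 720
        -> return 720
      -> return 720
    -> return 720
  -> return 720
-> return 720

Final answer: 720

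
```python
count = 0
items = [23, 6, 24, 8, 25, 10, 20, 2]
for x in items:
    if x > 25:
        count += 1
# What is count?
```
Trace:
  count=0
  count=0, x=23
  count=0, x=6
  count=0, x=24
  count=0, x=8
  count=0, x=25
  count=0, x=10
  count=0, x=20
  count=0, x=2

Final answer: 0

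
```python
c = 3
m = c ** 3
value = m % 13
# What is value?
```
Trace:
  c=3
  c=3, m=27
  c=3, m=27, value=1

Final answer: 1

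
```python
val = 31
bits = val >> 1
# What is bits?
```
Trace:
  val=31
  val=31, bits=15

Final answer: 15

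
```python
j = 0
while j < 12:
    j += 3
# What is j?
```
Trace:
  j=0
  j=3
  j=6
  j=9
  j=12

Final answer: 12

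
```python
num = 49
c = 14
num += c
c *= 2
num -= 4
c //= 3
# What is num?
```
Trace:
  num=49
  num=49, c=14
  num=63, c=14
  num=63, c=28
  num=59, c=28
  num=59, c=9

Final answer: 59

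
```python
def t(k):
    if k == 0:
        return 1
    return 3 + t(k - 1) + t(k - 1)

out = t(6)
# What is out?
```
Call trace (a repeated sub-call is expanded the first time; later identical calls just restate its return value):
t(k=6)
  t(k=5)
    t(k=4)
      t(k=3)
        t(k=2)
          t(k=1)
            t(k=0)
            -> return 1
            t(k=0)
            -> return 1
          -> return 5
          t(k=1) -> return 5  (same call as traced above)
        -> return 13
        t(k=2) -> return 13  (same call as traced above)
      -> return 29
      t(k=3) -> return 29  (same call as traced above)
    -> return 61
    t(k=4) -> return 61  (same call as traced above)
  -> return 125
  t(k=5) -> return 125  (same call as traced above)
-> return 253

Final answer: 253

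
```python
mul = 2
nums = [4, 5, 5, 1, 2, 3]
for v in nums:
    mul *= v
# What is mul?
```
Trace:
  mul=2
  mul=8, v=4
  mul=40, v=5
  mul=200, v=5
  mul=200, v=1
  mul=400, v=2
  mul=1200, v=3

Final answer: 1200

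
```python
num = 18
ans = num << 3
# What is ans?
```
Trace:
  num=18
  num=18, ans=144

Final answer: 144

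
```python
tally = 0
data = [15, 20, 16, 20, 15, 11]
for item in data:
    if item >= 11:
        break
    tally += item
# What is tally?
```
Trace:
  tally=0
  tally=0, item=15

Final answer: 0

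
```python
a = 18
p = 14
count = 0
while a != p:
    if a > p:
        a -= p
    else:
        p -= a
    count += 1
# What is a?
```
Trace:
  a=18
  a=18, p=14
  a=18, p=14, count=0
  a=4, p=14, count=1
  a=4, p=10, count=2
  a=4, p=6, count=3
  a=4, p=2, count=4
  a=2, p=2, count=5

Final answer: 2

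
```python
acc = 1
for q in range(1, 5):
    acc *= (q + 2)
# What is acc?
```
Trace:
  acc=1
  acc=3, q=1
  acc=12, q=2
  acc=60, q=3
  acc=360, q=4

Final answer: 360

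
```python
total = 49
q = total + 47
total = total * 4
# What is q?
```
Trace:
  total=49
  total=49, q=96
  total=196, q=96

Final answer: 96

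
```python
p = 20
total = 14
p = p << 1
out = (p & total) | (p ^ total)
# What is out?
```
Trace:
  p=20
  p=20, total=14
  p=40, total=14
  p=40, total=14, out=46

Final answer: 46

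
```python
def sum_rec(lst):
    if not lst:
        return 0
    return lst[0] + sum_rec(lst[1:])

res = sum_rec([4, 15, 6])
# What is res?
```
Call trace:
sum_rec(lst=[4, 15, 6])
  sum_rec(lst=[15, 6])
    sum_rec(lst=[6])
      sum_rec(lst=[])
      -> return 0
    -> return 6
  -> return 21
-> return 25

Final answer: 25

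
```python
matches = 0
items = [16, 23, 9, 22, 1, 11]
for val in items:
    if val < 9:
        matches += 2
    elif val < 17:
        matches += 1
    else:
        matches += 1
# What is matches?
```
Trace:
  matches=0
  matches=1, val=16
  matches=2, val=23
  matches=3, val=9
  matches=4, val=22
  matches=6, val=1
  matches=7, val=11

Final answer: 7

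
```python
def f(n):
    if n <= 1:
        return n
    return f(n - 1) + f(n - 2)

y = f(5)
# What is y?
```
Call trace (a repeated sub-call is expanded the first time; later identical calls just restate its return value):
f(n=5)
  f(n=4)
    f(n=3)
      f(n=2)
        f(n=1)
        -> return 1
        f(n=0)
        -> return 0
      -> return 1
      f(n=1)
      -> return 1
    -> return 2
    f(n=2) -> return 1  (same call as traced above)
  -> return 3
  f(n=3) -> return 2  (same call as traced above)
-> return 5

Final answer: 5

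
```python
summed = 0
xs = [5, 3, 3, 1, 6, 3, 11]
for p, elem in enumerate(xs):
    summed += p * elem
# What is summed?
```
Trace:
  summed=0
  summed=0, p=0, elem=5
  summed=3, p=1, elem=3
  summed=9, p=2, elem=3
  summed=12, p=3, elem=1
  summed=36, p=4, elem=6
  summed=51, p=5, elem=3
  summed=117, p=6, elem=11

Final answer: 117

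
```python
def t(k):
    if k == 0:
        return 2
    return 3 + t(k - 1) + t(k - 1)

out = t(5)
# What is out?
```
Call trace (a repeated sub-call is expanded the first time; later identical calls just restate its return value):
t(k=5)
  t(k=4)
    t(k=3)
      t(k=2)
        t(k=1)
          t(k=0)
          -> return 2
          t(k=0)
          -> return 2
        -> return 7
        t(k=1) -> return 7  (same call as traced above)
      -> return 17
      t(k=2) -> return 17  (same call as traced above)
    -> return 37
    t(k=3) -> return 37  (same call as traced above)
  -> return 77
  t(k=4) -> return 77  (same call as traced above)
-> return 157

Final answer: 157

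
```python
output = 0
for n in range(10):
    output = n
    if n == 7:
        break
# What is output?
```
Trace:
  output=0
  output=0, n=0
  output=1, n=1
  output=2, n=2
  output=3, n=3
  output=4, n=4
  output=5, n=5
  output=6, n=6
  output=7, n=7

Final answer: 7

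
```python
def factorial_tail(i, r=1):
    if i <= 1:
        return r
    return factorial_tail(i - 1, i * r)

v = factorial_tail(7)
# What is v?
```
Call trace:
factorial_tail(i=7, r=1)
  factorial_tail(i=6, r=7)
    factorial_tail(i=5, r=42)
      factorial_tail(i=4, r=210)
        factorial_tail(i=3, r=840)
          factorial_tail(i=2, r=2520)
            factorial_tail(i=1, r=5040)
            -> return 5040
          -> return 5040
        -> return 5040
      -> return 5040
    -> return 5040
  -> return 5040
-> return 5040

Final answer: 5040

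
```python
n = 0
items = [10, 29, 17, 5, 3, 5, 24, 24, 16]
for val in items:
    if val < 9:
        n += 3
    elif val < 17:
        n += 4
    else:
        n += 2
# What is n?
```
Trace:
  n=0
  n=4, val=10
  n=6, val=29
  n=8, val=17
  n=11, val=5
  n=14, val=3
  n=17, val=5
  n=19, val=24
  n=21, val=24
  n=25, val=16

Final answer: 25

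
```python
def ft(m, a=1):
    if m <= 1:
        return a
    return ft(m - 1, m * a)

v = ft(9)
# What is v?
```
Call trace:
ft(m=9, a=1)
  ft(m=8, a=9)
    ft(m=7, a=72)
      ft(m=6, a=504)
        ft(m=5, a=3024)
          ft(m=4, a=15120)
            ft(m=3, a=60480)
              ft(m=2, a=181440)
                ft(m=1, a=362880)
                -> return 362880
              -> return 362880
            -> return 362880
          -> return 362880
        -> return 362880
      -> return 362880
    -> return 362880
  -> return 362880
-> return 362880

Final answer: 362880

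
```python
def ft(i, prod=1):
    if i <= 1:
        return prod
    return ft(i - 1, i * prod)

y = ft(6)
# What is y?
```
Call trace:
ft(i=6, prod=1)
  ft(i=5, prod=6)
    ft(i=4, prod=30)
      ft(i=3, prod=120)
        ft(i=2, prod=360)
          ft(i=1, prod=720)
          -> return 720
        -> return 720
      -> return 720
    -> return 720
  -> return 720
-> return 720

Final answer: 720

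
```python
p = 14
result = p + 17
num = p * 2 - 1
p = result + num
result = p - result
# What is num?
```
Trace:
  p=14
  p=14, result=31
  p=14, result=31, num=27
  p=58, result=31, num=27
  p=58, result=27, num=27

Final answer: 27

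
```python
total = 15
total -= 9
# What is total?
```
Trace:
  total=15
  total=6

Final answer: 6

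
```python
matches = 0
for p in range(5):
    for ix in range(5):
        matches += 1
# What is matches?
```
Trace:
  matches=0
  matches=1, p=0, ix=0
  matches=2, p=0, ix=1
  matches=3, p=0, ix=2
  matches=4, p=0, ix=3
  matches=5, p=0, ix=4
  matches=6, p=1, ix=0
  matches=7, p=1, ix=1
  matches=8, p=1, ix=2
  matches=9, p=1, ix=3
  matches=10, p=1, ix=4
  matches=11, p=2, ix=0
  matches=12, p=2, ix=1
  matches=13, p=2, ix=2
  matches=14, p=2, ix=3
  matches=15, p=2, ix=4
  matches=16, p=3, ix=0
  matches=17, p=3, ix=1
  matches=18, p=3, ix=2
  matches=19, p=3, ix=3
  matches=20, p=3, ix=4
  matches=21, p=4, ix=0
  matches=22, p=4, ix=1
  matches=23, p=4, ix=2
  matches=24, p=4, ix=3
  matches=25, p=4, ix=4

Final answer: 25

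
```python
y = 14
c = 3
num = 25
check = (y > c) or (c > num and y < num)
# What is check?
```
Trace:
  y=14
  y=14, c=3
  y=14, c=3, num=25
  y=14, c=3, num=25, check=True

Final answer: True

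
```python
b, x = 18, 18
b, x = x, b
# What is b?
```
Trace:
  b=18, x=18
  b=18, x=18

Final answer: 18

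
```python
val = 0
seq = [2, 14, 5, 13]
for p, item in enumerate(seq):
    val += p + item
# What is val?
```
Trace:
  val=0
  val=2, p=0, item=2
  val=17, p=1, item=14
  val=24, p=2, item=5
  val=40, p=3, item=13

Final answer: 40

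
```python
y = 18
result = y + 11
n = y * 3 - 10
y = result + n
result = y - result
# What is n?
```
Trace:
  y=18
  y=18, result=29
  y=18, result=29, n=44
  y=73, result=29, n=44
  y=73, result=44, n=44

Final answer: 44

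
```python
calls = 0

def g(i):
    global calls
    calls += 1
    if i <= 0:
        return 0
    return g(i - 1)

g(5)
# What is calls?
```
Call trace:
g(i=5)
  g(i=4)
    g(i=3)
      g(i=2)
        g(i=1)
          g(i=0)
          -> return 0
        -> return 0
      -> return 0
    -> return 0
  -> return 0
-> return 0

calls is incremented once per call. g is entered once for each i = 5, 4, 3, 2, 1, 0 (the i <= 0 call returns without recursing), i.e. 5 + 1 calls.
calls = 6

Final answer: 6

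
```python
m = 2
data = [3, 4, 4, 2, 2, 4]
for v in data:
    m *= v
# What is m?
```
Trace:
  m=2
  m=6, v=3
  m=24, v=4
  m=96, v=4
  m=192, v=2
  m=384, v=2
  m=1536, v=4

Final answer: 1536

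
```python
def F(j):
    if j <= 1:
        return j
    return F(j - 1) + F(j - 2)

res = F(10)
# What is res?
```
Call trace (a repeated sub-call is expanded the first time; later identical calls just restate its return value):
F(j=10)
  F(j=9)
    F(j=8)
      F(j=7)
        F(j=6)
          F(j=5)
            F(j=4)
              F(j=3)
                F(j=2)
                  F(j=1)
                  -> return 1
                  F(j=0)
                  -> return 0
                -> return 1
                F(j=1)
                -> return 1
              -> return 2
              F(j=2) -> return 1  (same call as traced above)
            -> return 3
            F(j=3) -> return 2  (same call as traced above)
          -> return 5
          F(j=4) -> return 3  (same call as traced above)
        -> return 8
        F(j=5) -> return 5  (same call as traced above)
      -> return 13
      F(j=6) -> return 8  (same call as traced above)
    -> return 21
    F(j=7) -> return 13  (same call as traced above)
  -> return 34
  F(j=8) -> return 21  (same call as traced above)
-> return 55

Final answer: 55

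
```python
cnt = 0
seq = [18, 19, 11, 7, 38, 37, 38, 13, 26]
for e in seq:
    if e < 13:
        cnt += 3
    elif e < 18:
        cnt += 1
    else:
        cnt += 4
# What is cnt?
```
Trace:
  cnt=0
  cnt=4, e=18
  cnt=8, e=19
  cnt=11, e=11
  cnt=14, e=7
  cnt=18, e=38
  cnt=22, e=37
  cnt=26, e=38
  cnt=27, e=13
  cnt=31, e=26

Final answer: 31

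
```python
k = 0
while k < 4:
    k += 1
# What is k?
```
Trace:
  k=0
  k=1
  k=2
  k=3
  k=4

Final answer: 4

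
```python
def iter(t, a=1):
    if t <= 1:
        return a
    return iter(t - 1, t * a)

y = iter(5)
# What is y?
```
Call trace:
iter(t=5, a=1)
  iter(t=4, a=5)
    iter(t=3, a=20)
      iter(t=2, a=60)
        iter(t=1, a=120)
        -> return 120
      -> return 120
    -> return 120
  -> return 120
-> return 120

Final answer: 120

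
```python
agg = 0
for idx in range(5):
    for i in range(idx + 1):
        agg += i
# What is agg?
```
Trace:
  agg=0
  agg=0, idx=0, i=0
  agg=0, idx=1, i=0
  agg=1, idx=1, i=1
  agg=1, idx=2, i=0
  agg=2, idx=2, i=1
  agg=4, idx=2, i=2
  agg=4, idx=3, i=0
  agg=5, idx=3, i=1
  agg=7, idx=3, i=2
  agg=10, idx=3, i=3
  agg=10, idx=4, i=0
  agg=11, idx=4, i=1
  agg=13, idx=4, i=2
  agg=16, idx=4, i=3
  agg=20, idx=4, i=4

Final answer: 20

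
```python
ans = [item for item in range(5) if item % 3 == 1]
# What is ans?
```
Trace:
  item=0
  item=1
  item=2
  item=3
  item=4
  ans=[1, 4]

Final answer: [1, 4]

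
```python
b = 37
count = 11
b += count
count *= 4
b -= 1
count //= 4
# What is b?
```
Trace:
  b=37
  b=37, count=11
  b=48, count=11
  b=48, count=44
  b=47, count=44
  b=47, count=11

Final answer: 47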